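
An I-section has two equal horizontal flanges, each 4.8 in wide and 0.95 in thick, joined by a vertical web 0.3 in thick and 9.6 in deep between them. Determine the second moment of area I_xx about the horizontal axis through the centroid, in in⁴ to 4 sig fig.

I_xx ≈ 276.6 in⁴

Treat the section as a set of non-overlapping primitives; coordinates are from the bounding-box lower-left.
Bottom flange: 4.8 × 0.95, A = 4.56 in², y = 0.475 in, Ī = 0.34295 in⁴.
Web: 0.3 × 9.6, A = 2.88 in², y = 5.75 in, Ī = 22.1184 in⁴.
Top flange: 4.8 × 0.95, A = 4.56 in², y = 11.025 in, Ī = 0.34295 in⁴.
By symmetry the centroid is at mid-height, ȳ = 5.75 in.
Transfer each piece to the horizontal axis through the centroid using Ī + A·d² with d = y − 5.75:
  bottom flange: d = -5.275 in → contributes +127.228 in⁴
  web: d = 0 in → contributes +22.1184 in⁴
  top flange: d = 5.275 in → contributes +127.228 in⁴
Total I = 276.574 in⁴.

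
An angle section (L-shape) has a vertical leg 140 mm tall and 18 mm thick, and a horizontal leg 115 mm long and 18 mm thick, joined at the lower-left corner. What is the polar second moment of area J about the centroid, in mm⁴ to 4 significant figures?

J ≈ 1.285 × 10⁷ mm⁴

Break the section into simple shapes (no overlaps), measuring from the bottom-left corner of the bounding box.
Vertical leg: 18 × 140, A = 2 520 mm², y = 70 mm, Ī = 4 116 000 mm⁴.
Horizontal leg (remainder): 97 × 18, A = 1 746 mm², y = 9 mm, Ī = 47 142 mm⁴.
Centroid: ȳ = ΣA·y / ΣA = 45.0338 mm.
Transfer each piece to the centroidal x-axis using Ī + A·d² with d = y − 45.0338:
  vertical leg: d = 24.9662 mm → contributes +5 686 750 mm⁴
  horizontal leg (remainder): d = -36.0338 mm → contributes +2 314 203 mm⁴
Total I = 8 000 953 mm⁴.
For the y-axis: x̄ = 32.5338 mm.
Repeating about the centroidal y-axis gives I_y = 4 847 091 mm⁴.
Polar second moment: J = I_x + I_y = 12 848 044 mm⁴.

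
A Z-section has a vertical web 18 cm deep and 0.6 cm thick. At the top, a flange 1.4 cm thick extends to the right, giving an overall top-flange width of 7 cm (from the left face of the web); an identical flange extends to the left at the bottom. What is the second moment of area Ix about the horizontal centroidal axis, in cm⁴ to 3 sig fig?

Ix ≈ 1530 cm⁴

Treat the section as a set of non-overlapping primitives; coordinates are from the bounding-box lower-left.
Web: 0.6 × 18, A = 10.8 cm², y = 9 cm, Ī = 291.6 cm⁴.
Top flange (beyond web): 6.4 × 1.4, A = 8.96 cm², y = 17.3 cm, Ī = 1.4635 cm⁴.
Bottom flange (beyond web): 6.4 × 1.4, A = 8.96 cm², y = 0.7 cm, Ī = 1.4635 cm⁴.
Centroid: ȳ = ΣA·y / ΣA = 9 cm.
Transfer each piece to the horizontal centroidal axis using Ī + A·d² with d = y − 9:
  web: d = 0 cm → contributes +291.6 cm⁴
  top flange (beyond web): d = 8.3 cm → contributes +618.72 cm⁴
  bottom flange (beyond web): d = -8.3 cm → contributes +618.72 cm⁴
Total I = 1 529 cm⁴.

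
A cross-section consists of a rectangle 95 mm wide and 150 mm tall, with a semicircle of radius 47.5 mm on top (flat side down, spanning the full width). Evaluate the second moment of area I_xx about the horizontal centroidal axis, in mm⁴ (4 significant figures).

Decompose the section into non-overlapping parts with the origin at the bottom-left of its bounding rectangle.
Rectangular body: 95 × 150, A = 14 250 mm², y = 75 mm, Ī = 26 718 750 mm⁴.
Semicircular cap: semicircle r = 47.5, A = 3544.11 mm², y = 170.16 mm, Ī = 558 736 mm⁴.
Centroid: ȳ = ΣA·y / ΣA = 93.9532 mm.
Transfer each piece to the horizontal centroidal axis using Ī + A·d² with d = y − 93.9532:
  rectangular body: d = -18.9532 mm → contributes +31 837 713 mm⁴
  semicircular cap: d = 76.2064 mm → contributes +21 140 840 mm⁴
Total I = 52 978 553 mm⁴.

I_xx ≈ 5.298 × 10⁷ mm⁴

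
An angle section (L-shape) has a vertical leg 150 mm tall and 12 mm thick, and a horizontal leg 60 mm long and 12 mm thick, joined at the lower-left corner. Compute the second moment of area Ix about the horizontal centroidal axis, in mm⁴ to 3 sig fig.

Treat the section as a set of non-overlapping primitives; coordinates are from the bounding-box lower-left.
Vertical leg: 12 × 150, A = 1 800 mm², y = 75 mm, Ī = 3 375 000 mm⁴.
Horizontal leg (remainder): 48 × 12, A = 576 mm², y = 6 mm, Ī = 6 912 mm⁴.
Centroid: ȳ = ΣA·y / ΣA = 58.273 mm.
Transfer each piece to the horizontal centroidal axis using Ī + A·d² with d = y − 58.273:
  vertical leg: d = 16.727 mm → contributes +3 878 643 mm⁴
  horizontal leg (remainder): d = -52.273 mm → contributes +1 580 796 mm⁴
Total I = 5 459 439 mm⁴.

Ix ≈ 5.46 × 10⁶ mm⁴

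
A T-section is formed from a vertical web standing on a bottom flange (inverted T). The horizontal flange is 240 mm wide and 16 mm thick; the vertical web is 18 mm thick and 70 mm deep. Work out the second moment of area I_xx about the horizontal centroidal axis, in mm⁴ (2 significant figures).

I_xx ≈ 2.4 × 10⁶ mm⁴

Decompose the section into non-overlapping parts with the origin at the bottom-left of its bounding rectangle.
Flange: 240 × 16, A = 3 840 mm², y = 8 mm, Ī = 81 920 mm⁴.
Web: 18 × 70, A = 1 260 mm², y = 51 mm, Ī = 514 500 mm⁴.
Centroid: ȳ = ΣA·y / ΣA = 18.62 mm.
Transfer each piece to the horizontal centroidal axis using Ī + A·d² with d = y − 18.62:
  flange: d = -10.62 mm → contributes +515 300 mm⁴
  web: d = 32.38 mm → contributes +1 835 277 mm⁴
Total I = 2 350 577 mm⁴.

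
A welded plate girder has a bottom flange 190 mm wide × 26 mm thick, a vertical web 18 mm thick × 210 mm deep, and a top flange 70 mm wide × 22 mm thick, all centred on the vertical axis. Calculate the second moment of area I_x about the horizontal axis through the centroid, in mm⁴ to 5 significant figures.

I_x ≈ 8.7809 × 10⁷ mm⁴

Split into non-overlapping primitives; take the origin at the lower-left of the bounding box.
Bottom plate: 190 × 26, A = 4 940 mm², y = 13 mm, Ī = 278286.7 mm⁴.
Web plate: 18 × 210, A = 3 780 mm², y = 131 mm, Ī = 13 891 500 mm⁴.
Top plate: 70 × 22, A = 1 540 mm², y = 247 mm, Ī = 62113.33 mm⁴.
Centroid: ȳ = ΣA·y / ΣA = 91.59649 mm.
Transfer each piece to the horizontal axis through the centroid using Ī + A·d² with d = y − 91.59649:
  bottom plate: d = -78.59649 mm → contributes +30 794 684 mm⁴
  web plate: d = 39.40351 mm → contributes +19 760 466 mm⁴
  top plate: d = 155.4035 mm → contributes +37 253 499 mm⁴
Total I = 87 808 649 mm⁴.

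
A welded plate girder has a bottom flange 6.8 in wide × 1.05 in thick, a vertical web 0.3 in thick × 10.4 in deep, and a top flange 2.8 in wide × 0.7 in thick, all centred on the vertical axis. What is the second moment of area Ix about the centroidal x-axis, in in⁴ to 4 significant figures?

Break the section into simple shapes (no overlaps), measuring from the bottom-left corner of the bounding box.
Bottom plate: 6.8 × 1.05, A = 7.14 in², y = 0.525 in, Ī = 0.655988 in⁴.
Web plate: 0.3 × 10.4, A = 3.12 in², y = 6.25 in, Ī = 28.1216 in⁴.
Top plate: 2.8 × 0.7, A = 1.96 in², y = 11.8 in, Ī = 0.0800333 in⁴.
Centroid: ȳ = ΣA·y / ΣA = 3.79513 in.
Transfer each piece to the centroidal x-axis using Ī + A·d² with d = y − 3.79513:
  bottom plate: d = -3.27013 in → contributes +77.0094 in⁴
  web plate: d = 2.45487 in → contributes +46.9239 in⁴
  top plate: d = 8.00487 in → contributes +125.673 in⁴
Total I = 249.606 in⁴.

Ix ≈ 249.6 in⁴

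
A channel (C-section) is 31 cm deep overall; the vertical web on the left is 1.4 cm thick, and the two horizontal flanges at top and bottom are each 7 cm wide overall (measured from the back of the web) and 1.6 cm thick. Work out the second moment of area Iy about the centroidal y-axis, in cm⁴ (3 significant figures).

Split into non-overlapping primitives; take the origin at the lower-left of the bounding box.
Web: 1.4 × 31, A = 43.4 cm², x = 0.7 cm, Ī = 7.0887 cm⁴.
Top flange (beyond web): 5.6 × 1.6, A = 8.96 cm², x = 4.2 cm, Ī = 23.415 cm⁴.
Bottom flange (beyond web): 5.6 × 1.6, A = 8.96 cm², x = 4.2 cm, Ī = 23.415 cm⁴.
Centroid: x̄ = ΣA·x / ΣA = 1.7228 cm.
Transfer each piece to the centroidal y-axis using Ī + A·d² with d = x − 1.7228:
  web: d = -1.0228 cm → contributes +52.493 cm⁴
  top flange (beyond web): d = 2.4772 cm → contributes +78.397 cm⁴
  bottom flange (beyond web): d = 2.4772 cm → contributes +78.397 cm⁴
Total I = 209.29 cm⁴.

Iy ≈ 209 cm⁴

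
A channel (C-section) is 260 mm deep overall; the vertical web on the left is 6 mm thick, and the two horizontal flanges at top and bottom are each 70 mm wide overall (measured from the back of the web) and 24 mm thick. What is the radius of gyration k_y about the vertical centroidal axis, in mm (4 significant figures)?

k_y ≈ 22.38 mm

Decompose the section into non-overlapping parts with the origin at the bottom-left of its bounding rectangle.
Web: 6 × 260, A = 1 560 mm², x = 3 mm, Ī = 4 680 mm⁴.
Top flange (beyond web): 64 × 24, A = 1 536 mm², x = 38 mm, Ī = 524 288 mm⁴.
Bottom flange (beyond web): 64 × 24, A = 1 536 mm², x = 38 mm, Ī = 524 288 mm⁴.
Centroid: x̄ = ΣA·x / ΣA = 26.2124 mm.
Transfer each piece to the vertical centroidal axis using Ī + A·d² with d = x − 26.2124:
  web: d = -23.2124 mm → contributes +845 235 mm⁴
  top flange (beyond web): d = 11.7876 mm → contributes +737 710 mm⁴
  bottom flange (beyond web): d = 11.7876 mm → contributes +737 710 mm⁴
Total I = 2 320 655 mm⁴.
Radius of gyration: k = √(I/A) = √(2 320 655 / 4 632) = 22.3831 mm.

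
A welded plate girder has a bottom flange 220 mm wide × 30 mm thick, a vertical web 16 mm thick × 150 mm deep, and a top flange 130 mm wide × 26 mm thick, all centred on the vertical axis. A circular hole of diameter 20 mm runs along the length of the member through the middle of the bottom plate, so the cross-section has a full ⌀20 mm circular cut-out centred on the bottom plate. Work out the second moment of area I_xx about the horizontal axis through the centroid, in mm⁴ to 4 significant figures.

I_xx ≈ 7.630 × 10⁷ mm⁴

Decompose the section into non-overlapping parts with the origin at the bottom-left of its bounding rectangle.
Bottom plate: 220 × 30, A = 6 600 mm², y = 15 mm, Ī = 495 000 mm⁴.
Web plate: 16 × 150, A = 2 400 mm², y = 105 mm, Ī = 4 500 000 mm⁴.
Top plate: 130 × 26, A = 3 380 mm², y = 193 mm, Ī = 190 407 mm⁴.
Hole (subtracted): ⌀20, A = 314.159 mm², y = 15 mm, Ī = 7853.98 mm⁴.
Centroid: ȳ = ΣA·y / ΣA = 82.7649 mm.
Transfer each piece to the horizontal axis through the centroid using Ī + A·d² with d = y − 82.7649:
  bottom plate: d = -67.7649 mm → contributes +30 802 703 mm⁴
  web plate: d = 22.2351 mm → contributes +5 686 564 mm⁴
  top plate: d = 110.235 mm → contributes +41 263 444 mm⁴
  hole: d = -67.7649 mm → contributes −1 450 497 mm⁴
Total I = 76 302 213 mm⁴.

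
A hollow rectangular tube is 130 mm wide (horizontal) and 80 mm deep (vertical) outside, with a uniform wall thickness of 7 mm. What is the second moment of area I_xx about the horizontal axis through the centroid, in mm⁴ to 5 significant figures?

Split into non-overlapping primitives; take the origin at the lower-left of the bounding box.
Outer rectangle: 130 × 80, A = 10 400 mm², y = 40 mm, Ī = 5 546 667 mm⁴.
Inner void (subtracted): 116 × 66, A = 7 656 mm², y = 40 mm, Ī = 2 779 128 mm⁴.
By symmetry the centroid is at mid-height, ȳ = 40 mm.
All pieces are centred on the horizontal axis through the centroid, so I = ΣĪ (holes subtracted) = 2 767 539 mm⁴.

I_xx ≈ 2.7675 × 10⁶ mm⁴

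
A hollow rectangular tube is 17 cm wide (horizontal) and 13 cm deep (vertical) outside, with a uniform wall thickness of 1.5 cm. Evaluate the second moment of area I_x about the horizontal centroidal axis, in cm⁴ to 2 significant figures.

Break the section into simple shapes (no overlaps), measuring from the bottom-left corner of the bounding box.
Outer rectangle: 17 × 13, A = 221 cm², y = 6.5 cm, Ī = 3 112 cm⁴.
Inner void (subtracted): 14 × 10, A = 140 cm², y = 6.5 cm, Ī = 1 167 cm⁴.
By symmetry the centroid is at mid-height, ȳ = 6.5 cm.
All pieces are centred on the horizontal centroidal axis, so I = ΣĪ (holes subtracted) = 1 946 cm⁴.

I_x ≈ 1900 cm⁴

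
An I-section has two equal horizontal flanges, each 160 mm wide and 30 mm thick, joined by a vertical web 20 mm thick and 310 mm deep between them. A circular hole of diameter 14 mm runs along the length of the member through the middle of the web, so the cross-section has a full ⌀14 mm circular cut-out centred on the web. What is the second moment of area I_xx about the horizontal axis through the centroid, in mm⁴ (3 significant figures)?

I_xx ≈ 3.28 × 10⁸ mm⁴

Treat the section as a set of non-overlapping primitives; coordinates are from the bounding-box lower-left.
Bottom flange: 160 × 30, A = 4 800 mm², y = 15 mm, Ī = 360 000 mm⁴.
Web: 20 × 310, A = 6 200 mm², y = 185 mm, Ī = 49 651 667 mm⁴.
Top flange: 160 × 30, A = 4 800 mm², y = 355 mm, Ī = 360 000 mm⁴.
Hole (subtracted): ⌀14, A = 153.94 mm², y = 185 mm, Ī = 1885.7 mm⁴.
By symmetry the centroid is at mid-height, ȳ = 185 mm.
Transfer each piece to the horizontal axis through the centroid using Ī + A·d² with d = y − 185:
  bottom flange: d = -170 mm → contributes +139 080 000 mm⁴
  web: d = 0 mm → contributes +49 651 667 mm⁴
  top flange: d = 170 mm → contributes +139 080 000 mm⁴
  hole: d = 0 mm → contributes −1885.7 mm⁴
Total I = 327 809 781 mm⁴.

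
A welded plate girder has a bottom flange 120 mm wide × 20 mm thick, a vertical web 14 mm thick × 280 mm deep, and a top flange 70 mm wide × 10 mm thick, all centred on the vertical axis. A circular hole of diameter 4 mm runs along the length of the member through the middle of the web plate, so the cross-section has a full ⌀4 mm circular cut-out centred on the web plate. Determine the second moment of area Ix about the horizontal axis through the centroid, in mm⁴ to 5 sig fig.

Ix ≈ 8.4878 × 10⁷ mm⁴

Split into non-overlapping primitives; take the origin at the lower-left of the bounding box.
Bottom plate: 120 × 20, A = 2 400 mm², y = 10 mm, Ī = 80 000 mm⁴.
Web plate: 14 × 280, A = 3 920 mm², y = 160 mm, Ī = 25 610 667 mm⁴.
Top plate: 70 × 10, A = 700 mm², y = 305 mm, Ī = 5833.333 mm⁴.
Hole (subtracted): ⌀4, A = 12.56637 mm², y = 160 mm, Ī = 12.56637 mm⁴.
Centroid: ȳ = ΣA·y / ΣA = 123.1106 mm.
Transfer each piece to the horizontal axis through the centroid using Ī + A·d² with d = y − 123.1106:
  bottom plate: d = -113.1106 mm → contributes +30 785 621 mm⁴
  web plate: d = 36.8894 mm → contributes +30 945 111 mm⁴
  top plate: d = 181.8894 mm → contributes +23 164 460 mm⁴
  hole: d = 36.8894 mm → contributes −17113.23 mm⁴
Total I = 84 878 078 mm⁴.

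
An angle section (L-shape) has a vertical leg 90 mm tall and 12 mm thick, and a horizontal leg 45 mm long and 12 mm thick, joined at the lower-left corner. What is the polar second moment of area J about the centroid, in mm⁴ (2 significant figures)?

J ≈ 1.4 × 10⁶ mm⁴

Break the section into simple shapes (no overlaps), measuring from the bottom-left corner of the bounding box.
Vertical leg: 12 × 90, A = 1 080 mm², y = 45 mm, Ī = 729 000 mm⁴.
Horizontal leg (remainder): 33 × 12, A = 396 mm², y = 6 mm, Ī = 4 752 mm⁴.
Centroid: ȳ = ΣA·y / ΣA = 34.54 mm.
Transfer each piece to the centroidal x-axis using Ī + A·d² with d = y − 34.54:
  vertical leg: d = 10.46 mm → contributes +847 242 mm⁴
  horizontal leg (remainder): d = -28.54 mm → contributes +327 229 mm⁴
Total I = 1 174 471 mm⁴.
For the y-axis: x̄ = 12.04 mm.
Repeating about the centroidal y-axis gives I_y = 195 586 mm⁴.
Polar second moment: J = I_x + I_y = 1 370 057 mm⁴.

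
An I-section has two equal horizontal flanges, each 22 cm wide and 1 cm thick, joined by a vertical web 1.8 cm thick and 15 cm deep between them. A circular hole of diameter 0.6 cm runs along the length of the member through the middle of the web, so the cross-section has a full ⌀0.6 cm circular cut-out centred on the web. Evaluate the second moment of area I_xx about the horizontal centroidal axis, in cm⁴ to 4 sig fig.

I_xx ≈ 3326 cm⁴

Decompose the section into non-overlapping parts with the origin at the bottom-left of its bounding rectangle.
Bottom flange: 22 × 1, A = 22 cm², y = 0.5 cm, Ī = 1.83333 cm⁴.
Web: 1.8 × 15, A = 27 cm², y = 8.5 cm, Ī = 506.25 cm⁴.
Top flange: 22 × 1, A = 22 cm², y = 16.5 cm, Ī = 1.83333 cm⁴.
Hole (subtracted): ⌀0.6, A = 0.282743 cm², y = 8.5 cm, Ī = 0.00636173 cm⁴.
By symmetry the centroid is at mid-height, ȳ = 8.5 cm.
Transfer each piece to the horizontal centroidal axis using Ī + A·d² with d = y − 8.5:
  bottom flange: d = -8 cm → contributes +1409.83 cm⁴
  web: d = 0 cm → contributes +506.25 cm⁴
  top flange: d = 8 cm → contributes +1409.83 cm⁴
  hole: d = 0 cm → contributes −0.00636173 cm⁴
Total I = 3325.91 cm⁴.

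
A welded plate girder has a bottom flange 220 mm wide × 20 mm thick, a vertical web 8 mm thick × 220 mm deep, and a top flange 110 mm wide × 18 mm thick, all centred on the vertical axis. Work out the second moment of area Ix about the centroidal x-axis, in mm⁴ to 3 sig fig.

Split into non-overlapping primitives; take the origin at the lower-left of the bounding box.
Bottom plate: 220 × 20, A = 4 400 mm², y = 10 mm, Ī = 146 667 mm⁴.
Web plate: 8 × 220, A = 1 760 mm², y = 130 mm, Ī = 7 098 667 mm⁴.
Top plate: 110 × 18, A = 1 980 mm², y = 249 mm, Ī = 53 460 mm⁴.
Centroid: ȳ = ΣA·y / ΣA = 94.081 mm.
Transfer each piece to the centroidal x-axis using Ī + A·d² with d = y − 94.081:
  bottom plate: d = -84.081 mm → contributes +31 253 031 mm⁴
  web plate: d = 35.919 mm → contributes +9 369 364 mm⁴
  top plate: d = 154.92 mm → contributes +47 573 205 mm⁴
Total I = 88 195 600 mm⁴.

Ix ≈ 8.82 × 10⁷ mm⁴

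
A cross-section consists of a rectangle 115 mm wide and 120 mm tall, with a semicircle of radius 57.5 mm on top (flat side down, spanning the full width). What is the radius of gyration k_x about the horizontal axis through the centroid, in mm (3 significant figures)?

Split into non-overlapping primitives; take the origin at the lower-left of the bounding box.
Rectangular body: 115 × 120, A = 13 800 mm², y = 60 mm, Ī = 16 560 000 mm⁴.
Semicircular cap: semicircle r = 57.5, A = 5193.4 mm², y = 144.4 mm, Ī = 1 199 785 mm⁴.
Centroid: ȳ = ΣA·y / ΣA = 83.079 mm.
Transfer each piece to the horizontal axis through the centroid using Ī + A·d² with d = y − 83.079:
  rectangular body: d = -23.079 mm → contributes +23 910 321 mm⁴
  semicircular cap: d = 61.325 mm → contributes +20 731 024 mm⁴
Total I = 44 641 345 mm⁴.
Radius of gyration: k = √(I/A) = √(44 641 345 / 18 993) = 48.48 mm.

k_x ≈ 48.5 mm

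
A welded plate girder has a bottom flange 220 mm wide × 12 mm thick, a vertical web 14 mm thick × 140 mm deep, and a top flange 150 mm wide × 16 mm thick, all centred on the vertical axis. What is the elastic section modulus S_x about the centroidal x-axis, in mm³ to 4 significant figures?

S_x ≈ 3.766 × 10⁵ mm³

Treat the section as a set of non-overlapping primitives; coordinates are from the bounding-box lower-left.
Bottom plate: 220 × 12, A = 2 640 mm², y = 6 mm, Ī = 31 680 mm⁴.
Web plate: 14 × 140, A = 1 960 mm², y = 82 mm, Ī = 3 201 333 mm⁴.
Top plate: 150 × 16, A = 2 400 mm², y = 160 mm, Ī = 51 200 mm⁴.
Centroid: ȳ = ΣA·y / ΣA = 80.08 mm.
Transfer each piece to the centroidal x-axis using Ī + A·d² with d = y − 80.08:
  bottom plate: d = -74.08 mm → contributes +14 519 594 mm⁴
  web plate: d = 1.92 mm → contributes +3 208 559 mm⁴
  top plate: d = 79.92 mm → contributes +15 380 495 mm⁴
Total I = 33 108 649 mm⁴.
Extreme fibre distance c = 87.92 mm; S = I/c = 376 577 mm³.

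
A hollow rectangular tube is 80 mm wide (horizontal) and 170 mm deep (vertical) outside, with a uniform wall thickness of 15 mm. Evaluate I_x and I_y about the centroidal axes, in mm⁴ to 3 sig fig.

Decompose the section into non-overlapping parts with the origin at the bottom-left of its bounding rectangle.
Outer rectangle: 80 × 170, A = 13 600 mm², y = 85 mm, Ī = 32 753 333 mm⁴.
Inner void (subtracted): 50 × 140, A = 7 000 mm², y = 85 mm, Ī = 11 433 333 mm⁴.
By symmetry the centroid is at mid-height, ȳ = 85 mm.
All pieces are centred on the centroidal x-axis, so I = ΣĪ (holes subtracted) = 21 320 000 mm⁴.
Repeating about the centroidal y-axis gives I_y = 5 795 000 mm⁴.

I_x ≈ 2.13 × 10⁷ mm⁴, I_y ≈ 5.80 × 10⁶ mm⁴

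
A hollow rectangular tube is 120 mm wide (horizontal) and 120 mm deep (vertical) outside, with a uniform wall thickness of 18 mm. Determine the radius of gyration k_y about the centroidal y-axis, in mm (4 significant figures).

Treat the section as a set of non-overlapping primitives; coordinates are from the bounding-box lower-left.
Outer rectangle: 120 × 120, A = 14 400 mm², x = 60 mm, Ī = 17 280 000 mm⁴.
Inner void (subtracted): 84 × 84, A = 7 056 mm², x = 60 mm, Ī = 4 148 928 mm⁴.
By symmetry the centroid is at mid-width, x̄ = 60 mm.
All pieces are centred on the centroidal y-axis, so I = ΣĪ (holes subtracted) = 13 131 072 mm⁴.
Radius of gyration: k = √(I/A) = √(13 131 072 / 7 344) = 42.2847 mm.

k_y ≈ 42.28 mm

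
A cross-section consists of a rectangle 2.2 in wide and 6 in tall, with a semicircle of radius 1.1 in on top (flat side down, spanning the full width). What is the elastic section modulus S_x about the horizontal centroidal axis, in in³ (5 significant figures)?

Break the section into simple shapes (no overlaps), measuring from the bottom-left corner of the bounding box.
Rectangular body: 2.2 × 6, A = 13.2 in², y = 3 in, Ī = 39.6 in⁴.
Semicircular cap: semicircle r = 1.1, A = 1.900664 in², y = 6.466854 in, Ī = 0.1606952 in⁴.
Centroid: ȳ = ΣA·y / ΣA = 3.43636 in.
Transfer each piece to the horizontal centroidal axis using Ī + A·d² with d = y − 3.43636:
  rectangular body: d = -0.4363599 in → contributes +42.11341 in⁴
  semicircular cap: d = 3.030495 in → contributes +17.61619 in⁴
Total I = 59.72961 in⁴.
Extreme fibre distance c = 3.66364 in; S = I/c = 16.30335 in³.

S_x ≈ 16.303 in³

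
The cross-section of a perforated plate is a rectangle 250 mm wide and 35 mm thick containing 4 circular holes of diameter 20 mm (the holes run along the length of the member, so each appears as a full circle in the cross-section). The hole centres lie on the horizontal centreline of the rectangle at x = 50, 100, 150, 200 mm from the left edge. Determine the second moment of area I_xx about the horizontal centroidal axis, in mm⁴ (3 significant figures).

Break the section into simple shapes (no overlaps), measuring from the bottom-left corner of the bounding box.
Plate: 250 × 35, A = 8 750 mm², y = 17.5 mm, Ī = 893 229 mm⁴.
Hole 1 (subtracted): ⌀20, A = 314.16 mm², y = 17.5 mm, Ī = 7 854 mm⁴.
Hole 2 (subtracted): ⌀20, A = 314.16 mm², y = 17.5 mm, Ī = 7 854 mm⁴.
Hole 3 (subtracted): ⌀20, A = 314.16 mm², y = 17.5 mm, Ī = 7 854 mm⁴.
Hole 4 (subtracted): ⌀20, A = 314.16 mm², y = 17.5 mm, Ī = 7 854 mm⁴.
By symmetry the centroid is at mid-height, ȳ = 17.5 mm.
All pieces are centred on the horizontal centroidal axis, so I = ΣĪ (holes subtracted) = 861 813 mm⁴.

I_xx ≈ 8.62 × 10⁵ mm⁴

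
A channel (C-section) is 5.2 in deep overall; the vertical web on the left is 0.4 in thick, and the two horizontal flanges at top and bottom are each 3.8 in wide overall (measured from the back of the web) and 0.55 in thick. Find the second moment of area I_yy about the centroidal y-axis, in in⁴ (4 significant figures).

I_yy ≈ 8.456 in⁴

Split into non-overlapping primitives; take the origin at the lower-left of the bounding box.
Web: 0.4 × 5.2, A = 2.08 in², x = 0.2 in, Ī = 0.0277333 in⁴.
Top flange (beyond web): 3.4 × 0.55, A = 1.87 in², x = 2.1 in, Ī = 1.80143 in⁴.
Bottom flange (beyond web): 3.4 × 0.55, A = 1.87 in², x = 2.1 in, Ī = 1.80143 in⁴.
Centroid: x̄ = ΣA·x / ΣA = 1.42096 in.
Transfer each piece to the centroidal y-axis using Ī + A·d² with d = x − 1.42096:
  web: d = -1.22096 in → contributes +3.12849 in⁴
  top flange (beyond web): d = 0.679038 in → contributes +2.66368 in⁴
  bottom flange (beyond web): d = 0.679038 in → contributes +2.66368 in⁴
Total I = 8.45584 in⁴.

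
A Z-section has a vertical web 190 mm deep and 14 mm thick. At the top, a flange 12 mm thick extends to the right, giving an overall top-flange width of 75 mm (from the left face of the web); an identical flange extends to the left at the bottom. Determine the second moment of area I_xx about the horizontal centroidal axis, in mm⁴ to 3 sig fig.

Break the section into simple shapes (no overlaps), measuring from the bottom-left corner of the bounding box.
Web: 14 × 190, A = 2 660 mm², y = 95 mm, Ī = 8 002 167 mm⁴.
Top flange (beyond web): 61 × 12, A = 732 mm², y = 184 mm, Ī = 8 784 mm⁴.
Bottom flange (beyond web): 61 × 12, A = 732 mm², y = 6 mm, Ī = 8 784 mm⁴.
Centroid: ȳ = ΣA·y / ΣA = 95 mm.
Transfer each piece to the horizontal centroidal axis using Ī + A·d² with d = y − 95:
  web: d = 0 mm → contributes +8 002 167 mm⁴
  top flange (beyond web): d = 89 mm → contributes +5 806 956 mm⁴
  bottom flange (beyond web): d = -89 mm → contributes +5 806 956 mm⁴
Total I = 19 616 079 mm⁴.

I_xx ≈ 1.96 × 10⁷ mm⁴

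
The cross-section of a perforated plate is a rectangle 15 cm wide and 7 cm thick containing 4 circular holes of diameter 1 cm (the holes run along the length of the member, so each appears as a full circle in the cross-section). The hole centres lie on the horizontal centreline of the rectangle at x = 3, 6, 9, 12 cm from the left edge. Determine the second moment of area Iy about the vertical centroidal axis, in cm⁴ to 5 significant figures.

Treat the section as a set of non-overlapping primitives; coordinates are from the bounding-box lower-left.
Plate: 15 × 7, A = 105 cm², x = 7.5 cm, Ī = 1968.75 cm⁴.
Hole 1 (subtracted): ⌀1, A = 0.7853982 cm², x = 3 cm, Ī = 0.04908739 cm⁴.
Hole 2 (subtracted): ⌀1, A = 0.7853982 cm², x = 6 cm, Ī = 0.04908739 cm⁴.
Hole 3 (subtracted): ⌀1, A = 0.7853982 cm², x = 9 cm, Ī = 0.04908739 cm⁴.
Hole 4 (subtracted): ⌀1, A = 0.7853982 cm², x = 12 cm, Ī = 0.04908739 cm⁴.
By symmetry the centroid is at mid-width, x̄ = 7.5 cm.
Transfer each piece to the vertical centroidal axis using Ī + A·d² with d = x − 7.5:
  plate: d = 0 cm → contributes +1968.75 cm⁴
  hole 1: d = -4.5 cm → contributes −15.9534 cm⁴
  hole 2: d = -1.5 cm → contributes −1.816233 cm⁴
  hole 3: d = 1.5 cm → contributes −1.816233 cm⁴
  hole 4: d = 4.5 cm → contributes −15.9534 cm⁴
Total I = 1933.211 cm⁴.

Iy ≈ 1933.2 cm⁴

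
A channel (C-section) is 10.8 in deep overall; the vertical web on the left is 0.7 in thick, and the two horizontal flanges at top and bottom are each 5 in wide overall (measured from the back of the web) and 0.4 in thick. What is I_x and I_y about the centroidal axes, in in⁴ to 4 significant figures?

Break the section into simple shapes (no overlaps), measuring from the bottom-left corner of the bounding box.
Web: 0.7 × 10.8, A = 7.56 in², y = 5.4 in, Ī = 73.4832 in⁴.
Top flange (beyond web): 4.3 × 0.4, A = 1.72 in², y = 10.6 in, Ī = 0.0229333 in⁴.
Bottom flange (beyond web): 4.3 × 0.4, A = 1.72 in², y = 0.2 in, Ī = 0.0229333 in⁴.
By symmetry the centroid is at mid-height, ȳ = 5.4 in.
Transfer each piece to the centroidal x-axis using Ī + A·d² with d = y − 5.4:
  web: d = 0 in → contributes +73.4832 in⁴
  top flange (beyond web): d = 5.2 in → contributes +46.5317 in⁴
  bottom flange (beyond web): d = -5.2 in → contributes +46.5317 in⁴
Total I = 166.547 in⁴.
For the y-axis: x̄ = 1.13182 in.
Repeating about the centroidal y-axis gives I_y = 20.3855 in⁴.

I_x ≈ 166.5 in⁴, I_y ≈ 20.39 in⁴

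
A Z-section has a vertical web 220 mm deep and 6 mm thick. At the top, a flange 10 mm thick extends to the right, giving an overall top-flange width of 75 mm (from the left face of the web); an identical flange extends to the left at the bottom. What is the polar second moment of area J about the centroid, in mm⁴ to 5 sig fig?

Decompose the section into non-overlapping parts with the origin at the bottom-left of its bounding rectangle.
Web: 6 × 220, A = 1 320 mm², y = 110 mm, Ī = 5 324 000 mm⁴.
Top flange (beyond web): 69 × 10, A = 690 mm², y = 215 mm, Ī = 5 750 mm⁴.
Bottom flange (beyond web): 69 × 10, A = 690 mm², y = 5 mm, Ī = 5 750 mm⁴.
Centroid: ȳ = ΣA·y / ΣA = 110 mm.
Transfer each piece to the centroidal x-axis using Ī + A·d² with d = y − 110:
  web: d = 0 mm → contributes +5 324 000 mm⁴
  top flange (beyond web): d = 105 mm → contributes +7 613 000 mm⁴
  bottom flange (beyond web): d = -105 mm → contributes +7 613 000 mm⁴
Total I = 20 550 000 mm⁴.
For the y-axis: x̄ = 72 mm.
Repeating about the centroidal y-axis gives I_y = 2 492 100 mm⁴.
Polar second moment: J = I_x + I_y = 23 042 100 mm⁴.

J ≈ 2.3042 × 10⁷ mm⁴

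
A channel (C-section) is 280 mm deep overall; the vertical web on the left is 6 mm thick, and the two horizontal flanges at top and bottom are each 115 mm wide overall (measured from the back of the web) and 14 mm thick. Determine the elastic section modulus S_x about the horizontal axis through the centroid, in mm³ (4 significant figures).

Decompose the section into non-overlapping parts with the origin at the bottom-left of its bounding rectangle.
Web: 6 × 280, A = 1 680 mm², y = 140 mm, Ī = 10 976 000 mm⁴.
Top flange (beyond web): 109 × 14, A = 1 526 mm², y = 273 mm, Ī = 24924.7 mm⁴.
Bottom flange (beyond web): 109 × 14, A = 1 526 mm², y = 7 mm, Ī = 24924.7 mm⁴.
By symmetry the centroid is at mid-height, ȳ = 140 mm.
Transfer each piece to the horizontal axis through the centroid using Ī + A·d² with d = y − 140:
  web: d = 0 mm → contributes +10 976 000 mm⁴
  top flange (beyond web): d = 133 mm → contributes +27 018 339 mm⁴
  bottom flange (beyond web): d = -133 mm → contributes +27 018 339 mm⁴
Total I = 65 012 677 mm⁴.
Extreme fibre distance c = 140 mm; S = I/c = 464 376 mm³.

S_x ≈ 4.644 × 10⁵ mm³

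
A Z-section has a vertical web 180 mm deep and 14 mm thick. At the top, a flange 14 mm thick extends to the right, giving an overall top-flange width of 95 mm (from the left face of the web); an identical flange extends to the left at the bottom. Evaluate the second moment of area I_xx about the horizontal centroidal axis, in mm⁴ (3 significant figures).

I_xx ≈ 2.25 × 10⁷ mm⁴

Decompose the section into non-overlapping parts with the origin at the bottom-left of its bounding rectangle.
Web: 14 × 180, A = 2 520 mm², y = 90 mm, Ī = 6 804 000 mm⁴.
Top flange (beyond web): 81 × 14, A = 1 134 mm², y = 173 mm, Ī = 18 522 mm⁴.
Bottom flange (beyond web): 81 × 14, A = 1 134 mm², y = 7 mm, Ī = 18 522 mm⁴.
Centroid: ȳ = ΣA·y / ΣA = 90 mm.
Transfer each piece to the horizontal centroidal axis using Ī + A·d² with d = y − 90:
  web: d = 0 mm → contributes +6 804 000 mm⁴
  top flange (beyond web): d = 83 mm → contributes +7 830 648 mm⁴
  bottom flange (beyond web): d = -83 mm → contributes +7 830 648 mm⁴
Total I = 22 465 296 mm⁴.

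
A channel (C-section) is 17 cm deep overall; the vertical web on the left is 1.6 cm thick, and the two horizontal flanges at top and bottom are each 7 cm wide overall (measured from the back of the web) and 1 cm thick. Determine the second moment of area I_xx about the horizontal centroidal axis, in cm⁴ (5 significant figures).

I_xx ≈ 1347.2 cm⁴

Decompose the section into non-overlapping parts with the origin at the bottom-left of its bounding rectangle.
Web: 1.6 × 17, A = 27.2 cm², y = 8.5 cm, Ī = 655.0667 cm⁴.
Top flange (beyond web): 5.4 × 1, A = 5.4 cm², y = 16.5 cm, Ī = 0.45 cm⁴.
Bottom flange (beyond web): 5.4 × 1, A = 5.4 cm², y = 0.5 cm, Ī = 0.45 cm⁴.
By symmetry the centroid is at mid-height, ȳ = 8.5 cm.
Transfer each piece to the horizontal centroidal axis using Ī + A·d² with d = y − 8.5:
  web: d = 0 cm → contributes +655.0667 cm⁴
  top flange (beyond web): d = 8 cm → contributes +346.05 cm⁴
  bottom flange (beyond web): d = -8 cm → contributes +346.05 cm⁴
Total I = 1347.167 cm⁴.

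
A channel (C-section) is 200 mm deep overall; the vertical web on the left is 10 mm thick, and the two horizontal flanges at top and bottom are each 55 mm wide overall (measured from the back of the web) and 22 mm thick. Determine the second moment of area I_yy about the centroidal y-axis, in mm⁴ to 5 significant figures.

I_yy ≈ 1.1032 × 10⁶ mm⁴

Treat the section as a set of non-overlapping primitives; coordinates are from the bounding-box lower-left.
Web: 10 × 200, A = 2 000 mm², x = 5 mm, Ī = 16666.67 mm⁴.
Top flange (beyond web): 45 × 22, A = 990 mm², x = 32.5 mm, Ī = 167062.5 mm⁴.
Bottom flange (beyond web): 45 × 22, A = 990 mm², x = 32.5 mm, Ī = 167062.5 mm⁴.
Centroid: x̄ = ΣA·x / ΣA = 18.6809 mm.
Transfer each piece to the centroidal y-axis using Ī + A·d² with d = x − 18.6809:
  web: d = -13.6809 mm → contributes +391 001 mm⁴
  top flange (beyond web): d = 13.8191 mm → contributes +356120.2 mm⁴
  bottom flange (beyond web): d = 13.8191 mm → contributes +356120.2 mm⁴
Total I = 1 103 241 mm⁴.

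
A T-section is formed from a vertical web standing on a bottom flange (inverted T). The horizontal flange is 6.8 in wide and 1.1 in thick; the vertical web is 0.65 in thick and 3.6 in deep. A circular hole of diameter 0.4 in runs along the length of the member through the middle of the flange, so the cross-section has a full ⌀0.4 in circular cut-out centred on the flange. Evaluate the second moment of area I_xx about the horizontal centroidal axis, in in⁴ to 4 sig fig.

Decompose the section into non-overlapping parts with the origin at the bottom-left of its bounding rectangle.
Flange: 6.8 × 1.1, A = 7.48 in², y = 0.55 in, Ī = 0.754233 in⁴.
Web: 0.65 × 3.6, A = 2.34 in², y = 2.9 in, Ī = 2.5272 in⁴.
Hole (subtracted): ⌀0.4, A = 0.125664 in², y = 0.55 in, Ī = 0.00125664 in⁴.
Centroid: ȳ = ΣA·y / ΣA = 1.11724 in.
Transfer each piece to the horizontal centroidal axis using Ī + A·d² with d = y − 1.11724:
  flange: d = -0.567238 in → contributes +3.16099 in⁴
  web: d = 1.78276 in → contributes +9.96428 in⁴
  hole: d = -0.567238 in → contributes −0.0416901 in⁴
Total I = 13.0836 in⁴.

I_xx ≈ 13.08 in⁴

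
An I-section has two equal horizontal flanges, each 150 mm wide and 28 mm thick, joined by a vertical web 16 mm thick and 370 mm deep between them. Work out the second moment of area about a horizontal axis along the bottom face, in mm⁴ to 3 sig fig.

Split into non-overlapping primitives; take the origin at the lower-left of the bounding box.
Bottom flange: 150 × 28, A = 4 200 mm², y = 14 mm, Ī = 274 400 mm⁴.
Web: 16 × 370, A = 5 920 mm², y = 213 mm, Ī = 67 537 333 mm⁴.
Top flange: 150 × 28, A = 4 200 mm², y = 412 mm, Ī = 274 400 mm⁴.
Transfer each piece to the base of the section using Ī + A·d² with d = y − 0:
  bottom flange: d = 14 mm → contributes +1 097 600 mm⁴
  web: d = 213 mm → contributes +336 121 813 mm⁴
  top flange: d = 412 mm → contributes +713 199 200 mm⁴
Total I = 1 050 418 613 mm⁴.

I_base ≈ 1.05 × 10⁹ mm⁴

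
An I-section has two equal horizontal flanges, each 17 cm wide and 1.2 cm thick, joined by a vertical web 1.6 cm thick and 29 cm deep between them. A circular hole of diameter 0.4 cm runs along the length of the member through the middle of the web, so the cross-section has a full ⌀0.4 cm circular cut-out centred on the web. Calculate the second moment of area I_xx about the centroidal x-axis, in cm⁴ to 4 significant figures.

I_xx ≈ 1.256 × 10⁴ cm⁴

Decompose the section into non-overlapping parts with the origin at the bottom-left of its bounding rectangle.
Bottom flange: 17 × 1.2, A = 20.4 cm², y = 0.6 cm, Ī = 2.448 cm⁴.
Web: 1.6 × 29, A = 46.4 cm², y = 15.7 cm, Ī = 3251.87 cm⁴.
Top flange: 17 × 1.2, A = 20.4 cm², y = 30.8 cm, Ī = 2.448 cm⁴.
Hole (subtracted): ⌀0.4, A = 0.125664 cm², y = 15.7 cm, Ī = 0.00125664 cm⁴.
By symmetry the centroid is at mid-height, ȳ = 15.7 cm.
Transfer each piece to the centroidal x-axis using Ī + A·d² with d = y − 15.7:
  bottom flange: d = -15.1 cm → contributes +4653.85 cm⁴
  web: d = 0 cm → contributes +3251.87 cm⁴
  top flange: d = 15.1 cm → contributes +4653.85 cm⁴
  hole: d = 0 cm → contributes −0.00125664 cm⁴
Total I = 12559.6 cm⁴.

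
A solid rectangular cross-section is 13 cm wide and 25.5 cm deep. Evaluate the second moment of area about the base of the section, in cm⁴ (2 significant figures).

I_base ≈ 7.2 × 10⁴ cm⁴

The section: 13 × 25.5, A = 331.5 cm², y = 12.75 cm, Ī = 17 963 cm⁴.
Transfer it to the base of the section using Ī + A·d² with d = y − 0:
  the section: d = 12.75 cm → contributes +71 853 cm⁴
Total I = 71 853 cm⁴.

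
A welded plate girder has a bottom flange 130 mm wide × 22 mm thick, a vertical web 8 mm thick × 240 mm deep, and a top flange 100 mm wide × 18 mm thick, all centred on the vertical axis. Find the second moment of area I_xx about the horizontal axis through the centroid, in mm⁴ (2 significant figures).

Treat the section as a set of non-overlapping primitives; coordinates are from the bounding-box lower-left.
Bottom plate: 130 × 22, A = 2 860 mm², y = 11 mm, Ī = 115 353 mm⁴.
Web plate: 8 × 240, A = 1 920 mm², y = 142 mm, Ī = 9 216 000 mm⁴.
Top plate: 100 × 18, A = 1 800 mm², y = 271 mm, Ī = 48 600 mm⁴.
Centroid: ȳ = ΣA·y / ΣA = 120.3 mm.
Transfer each piece to the horizontal axis through the centroid using Ī + A·d² with d = y − 120.3:
  bottom plate: d = -109.3 mm → contributes +34 313 297 mm⁴
  web plate: d = 21.65 mm → contributes +10 115 985 mm⁴
  top plate: d = 150.7 mm → contributes +40 900 608 mm⁴
Total I = 85 329 889 mm⁴.

I_xx ≈ 8.5 × 10⁷ mm⁴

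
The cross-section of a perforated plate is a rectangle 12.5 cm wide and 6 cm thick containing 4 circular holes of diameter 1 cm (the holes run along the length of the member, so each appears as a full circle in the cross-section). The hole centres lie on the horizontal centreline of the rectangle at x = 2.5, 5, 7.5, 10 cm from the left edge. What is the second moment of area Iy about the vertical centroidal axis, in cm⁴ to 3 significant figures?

Iy ≈ 952 cm⁴

Break the section into simple shapes (no overlaps), measuring from the bottom-left corner of the bounding box.
Plate: 12.5 × 6, A = 75 cm², x = 6.25 cm, Ī = 976.56 cm⁴.
Hole 1 (subtracted): ⌀1, A = 0.7854 cm², x = 2.5 cm, Ī = 0.049087 cm⁴.
Hole 2 (subtracted): ⌀1, A = 0.7854 cm², x = 5 cm, Ī = 0.049087 cm⁴.
Hole 3 (subtracted): ⌀1, A = 0.7854 cm², x = 7.5 cm, Ī = 0.049087 cm⁴.
Hole 4 (subtracted): ⌀1, A = 0.7854 cm², x = 10 cm, Ī = 0.049087 cm⁴.
By symmetry the centroid is at mid-width, x̄ = 6.25 cm.
Transfer each piece to the vertical centroidal axis using Ī + A·d² with d = x − 6.25:
  plate: d = 0 cm → contributes +976.56 cm⁴
  hole 1: d = -3.75 cm → contributes −11.094 cm⁴
  hole 2: d = -1.25 cm → contributes −1.2763 cm⁴
  hole 3: d = 1.25 cm → contributes −1.2763 cm⁴
  hole 4: d = 3.75 cm → contributes −11.094 cm⁴
Total I = 951.82 cm⁴.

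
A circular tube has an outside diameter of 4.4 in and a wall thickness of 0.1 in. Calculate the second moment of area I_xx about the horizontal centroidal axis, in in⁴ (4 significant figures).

Treat the section as a set of non-overlapping primitives; coordinates are from the bounding-box lower-left.
Outer circle: ⌀4.4, A = 15.2053 in², y = 2.2 in, Ī = 18.3984 in⁴.
Bore (subtracted): ⌀4.2, A = 13.8544 in², y = 2.2 in, Ī = 15.2745 in⁴.
By symmetry the centroid is at mid-height, ȳ = 2.2 in.
All pieces are centred on the horizontal centroidal axis, so I = ΣĪ (holes subtracted) = 3.12392 in⁴.

I_xx ≈ 3.124 in⁴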